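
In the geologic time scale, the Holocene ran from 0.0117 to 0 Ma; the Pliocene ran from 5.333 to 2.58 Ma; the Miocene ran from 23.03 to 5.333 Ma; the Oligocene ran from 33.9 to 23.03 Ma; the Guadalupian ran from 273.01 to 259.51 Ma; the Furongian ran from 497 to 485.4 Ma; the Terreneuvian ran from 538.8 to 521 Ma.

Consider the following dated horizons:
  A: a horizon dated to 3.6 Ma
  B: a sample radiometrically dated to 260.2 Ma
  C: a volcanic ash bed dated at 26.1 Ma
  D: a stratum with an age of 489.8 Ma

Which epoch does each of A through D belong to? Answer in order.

A: 3.6 Ma lies in 5.333–2.58 Ma, so Pliocene.
B: 260.2 Ma lies in 273.01–259.51 Ma, so Guadalupian.
C: 26.1 Ma lies in 33.9–23.03 Ma, so Oligocene.
D: 489.8 Ma lies in 497–485.4 Ma, so Furongian.

A — Pliocene; B — Guadalupian; C — Oligocene; D — Furongian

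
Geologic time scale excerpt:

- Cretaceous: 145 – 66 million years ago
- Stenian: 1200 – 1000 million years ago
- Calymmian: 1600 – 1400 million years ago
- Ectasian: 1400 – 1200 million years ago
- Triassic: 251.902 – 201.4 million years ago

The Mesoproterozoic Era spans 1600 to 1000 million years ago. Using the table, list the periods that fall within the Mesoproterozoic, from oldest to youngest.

Calymmian, Ectasian, Stenian

Periods with both bounds inside 1600–1000 Ma: Calymmian (1600–1400), Ectasian (1400–1200), Stenian (1200–1000).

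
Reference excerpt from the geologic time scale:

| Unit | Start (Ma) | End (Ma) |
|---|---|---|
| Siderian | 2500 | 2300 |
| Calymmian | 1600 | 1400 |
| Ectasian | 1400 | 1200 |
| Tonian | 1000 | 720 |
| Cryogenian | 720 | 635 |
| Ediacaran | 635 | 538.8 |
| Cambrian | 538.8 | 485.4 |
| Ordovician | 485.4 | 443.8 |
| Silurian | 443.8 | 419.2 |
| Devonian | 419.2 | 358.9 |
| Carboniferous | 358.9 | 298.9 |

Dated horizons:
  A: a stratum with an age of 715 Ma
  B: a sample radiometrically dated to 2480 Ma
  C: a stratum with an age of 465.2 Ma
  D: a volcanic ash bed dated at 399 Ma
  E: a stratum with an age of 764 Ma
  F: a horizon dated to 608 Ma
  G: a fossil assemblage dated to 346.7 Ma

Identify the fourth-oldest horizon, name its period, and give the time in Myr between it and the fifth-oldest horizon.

F, in the Ediacaran; 142.8 million years to C

Larger Ma means older, so oldest first: B 2480 > E 764 > A 715 > F 608 > C 465.2 > D 399 > G 346.7.
Counting 4 along gives F (608 Ma); the excerpt puts that inside the Ediacaran, 635–538.8 Ma.
Next in line is C (465.2 Ma), and 608 − 465.2 = 142.8 Myr.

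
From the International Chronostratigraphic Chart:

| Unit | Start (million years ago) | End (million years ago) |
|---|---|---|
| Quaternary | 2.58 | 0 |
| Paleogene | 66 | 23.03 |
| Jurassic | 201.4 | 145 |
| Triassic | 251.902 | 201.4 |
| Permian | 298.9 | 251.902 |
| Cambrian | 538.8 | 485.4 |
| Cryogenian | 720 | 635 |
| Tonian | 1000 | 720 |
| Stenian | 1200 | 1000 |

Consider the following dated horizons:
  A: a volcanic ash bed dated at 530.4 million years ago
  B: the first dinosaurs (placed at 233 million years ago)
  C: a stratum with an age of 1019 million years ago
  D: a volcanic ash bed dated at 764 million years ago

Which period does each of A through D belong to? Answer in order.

A — Cambrian; B — Triassic; C — Stenian; D — Tonian

Match each age against the start–end ranges in the excerpt: A = 530.4 Ma → Cambrian (538.8–485.4); B = 233 Ma → Triassic (251.902–201.4); C = 1019 Ma → Stenian (1200–1000); D = 764 Ma → Tonian (1000–720).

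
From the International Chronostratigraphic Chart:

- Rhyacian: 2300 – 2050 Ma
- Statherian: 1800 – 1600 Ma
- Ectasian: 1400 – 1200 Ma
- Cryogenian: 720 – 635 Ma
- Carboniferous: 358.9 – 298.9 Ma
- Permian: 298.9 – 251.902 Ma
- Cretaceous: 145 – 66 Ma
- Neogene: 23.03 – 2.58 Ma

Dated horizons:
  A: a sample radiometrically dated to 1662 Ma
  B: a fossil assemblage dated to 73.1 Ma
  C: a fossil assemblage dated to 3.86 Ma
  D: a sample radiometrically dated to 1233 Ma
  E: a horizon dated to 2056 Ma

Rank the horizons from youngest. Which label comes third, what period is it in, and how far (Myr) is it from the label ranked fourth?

Smaller Ma means younger, so youngest first: C 3.86 < B 73.1 < D 1233 < A 1662 < E 2056.
Counting 3 along gives D (1233 Ma); the excerpt puts that inside the Ectasian, 1400–1200 Ma.
Next in line is A (1662 Ma), and 1662 − 1233 = 429 Myr.

D, in the Ectasian; 429 million years to A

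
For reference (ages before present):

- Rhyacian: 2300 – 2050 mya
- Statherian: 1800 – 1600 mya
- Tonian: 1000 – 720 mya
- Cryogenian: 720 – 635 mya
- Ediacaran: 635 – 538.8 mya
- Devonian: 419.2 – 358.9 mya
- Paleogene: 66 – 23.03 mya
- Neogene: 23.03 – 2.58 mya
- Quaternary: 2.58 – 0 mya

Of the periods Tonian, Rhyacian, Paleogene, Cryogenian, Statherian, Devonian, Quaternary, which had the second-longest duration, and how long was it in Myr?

Durations: Tonian 280; Rhyacian 250; Paleogene 42.97; Cryogenian 85; Statherian 200; Devonian 60.3; Quaternary 2.58 Myr.
Sorted longest-first: Tonian (280), Rhyacian (250), Statherian (200), Cryogenian (85), Devonian (60.3), Paleogene (42.97), Quaternary (2.58).
The second longest is Rhyacian at 250 Myr.

Rhyacian, 250 million years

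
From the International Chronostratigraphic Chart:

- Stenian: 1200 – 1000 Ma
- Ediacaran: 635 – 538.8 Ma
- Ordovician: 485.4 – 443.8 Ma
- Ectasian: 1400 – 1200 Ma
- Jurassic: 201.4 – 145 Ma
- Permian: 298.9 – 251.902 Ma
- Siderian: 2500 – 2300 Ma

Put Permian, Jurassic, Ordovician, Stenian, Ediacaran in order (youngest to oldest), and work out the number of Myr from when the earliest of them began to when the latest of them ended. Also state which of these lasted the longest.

From the excerpt: Permian 298.9–251.902; Jurassic 201.4–145; Ordovician 485.4–443.8; Stenian 1200–1000; Ediacaran 635–538.8 (Ma).
Larger Ma is earlier, so the oldest is Stenian and the youngest is Jurassic; youngest to oldest: Jurassic, Permian, Ordovician, Ediacaran, Stenian.
Oldest start 1200 minus youngest end 145 gives 1055 Myr overall.
Individual lengths (start − end): Ediacaran 96.2; Stenian 200; Ordovician 41.6; Jurassic 56.4; Permian 46.998. The largest is Stenian at 200 Myr.

Jurassic, Permian, Ordovician, Ediacaran, Stenian; total span 1055 Myr; longest is Stenian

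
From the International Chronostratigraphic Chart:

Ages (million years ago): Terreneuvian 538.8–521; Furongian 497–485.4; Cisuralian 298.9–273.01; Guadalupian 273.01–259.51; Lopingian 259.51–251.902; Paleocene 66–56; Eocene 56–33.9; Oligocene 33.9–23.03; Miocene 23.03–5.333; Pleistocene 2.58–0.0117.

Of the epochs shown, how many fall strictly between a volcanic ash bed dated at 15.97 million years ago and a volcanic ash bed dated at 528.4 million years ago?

7

The older date is 528.4 Ma and the younger is 15.97 Ma.
Epochs with start < 528.4 and end > 15.97 Ma: Furongian (497–485.4), Cisuralian (298.9–273.01), Guadalupian (273.01–259.51), Lopingian (259.51–251.902), Paleocene (66–56), Eocene (56–33.9), Oligocene (33.9–23.03).
That is 7 complete epochs.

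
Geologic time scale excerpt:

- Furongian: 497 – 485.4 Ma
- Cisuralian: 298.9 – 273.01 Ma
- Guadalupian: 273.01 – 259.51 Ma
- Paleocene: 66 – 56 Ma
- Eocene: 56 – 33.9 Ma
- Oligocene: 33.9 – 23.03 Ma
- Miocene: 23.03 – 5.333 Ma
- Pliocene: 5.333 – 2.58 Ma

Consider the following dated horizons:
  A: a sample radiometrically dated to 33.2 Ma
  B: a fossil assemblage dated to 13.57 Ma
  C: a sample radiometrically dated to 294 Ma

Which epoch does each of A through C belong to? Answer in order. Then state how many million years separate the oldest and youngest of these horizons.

A — Oligocene; B — Miocene; C — Cisuralian; span 280.43 million years

A: 33.2 Ma lies in 33.9–23.03 Ma, so Oligocene.
B: 13.57 Ma lies in 23.03–5.333 Ma, so Miocene.
C: 294 Ma lies in 298.9–273.01 Ma, so Cisuralian.
Oldest = 294 Ma, youngest = 13.57 Ma → span 280.43 Myr.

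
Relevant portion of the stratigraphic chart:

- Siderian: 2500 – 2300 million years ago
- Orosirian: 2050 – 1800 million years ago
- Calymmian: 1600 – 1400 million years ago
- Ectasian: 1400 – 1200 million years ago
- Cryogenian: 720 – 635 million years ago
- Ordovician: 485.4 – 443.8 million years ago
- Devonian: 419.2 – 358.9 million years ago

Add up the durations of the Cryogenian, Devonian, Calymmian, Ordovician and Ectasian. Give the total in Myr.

586.9 million years

Duration is start − end for each: (720 − 635) + (419.2 − 358.9) + (1600 − 1400) + (485.4 − 443.8) + (1400 − 1200).
That is 85 + 60.3 + 200 + 41.6 + 200, which totals 586.9 million years.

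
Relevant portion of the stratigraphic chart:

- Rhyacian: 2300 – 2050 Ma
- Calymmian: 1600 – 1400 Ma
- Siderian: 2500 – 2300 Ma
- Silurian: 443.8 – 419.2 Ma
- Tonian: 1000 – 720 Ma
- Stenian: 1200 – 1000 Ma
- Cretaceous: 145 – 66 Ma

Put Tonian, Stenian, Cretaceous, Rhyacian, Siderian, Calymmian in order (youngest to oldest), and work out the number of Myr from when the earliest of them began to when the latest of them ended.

From the excerpt: Tonian 1000–720; Stenian 1200–1000; Cretaceous 145–66; Rhyacian 2300–2050; Siderian 2500–2300; Calymmian 1600–1400 (Ma).
Larger Ma is earlier, so the oldest is Siderian and the youngest is Cretaceous; youngest to oldest: Cretaceous, Tonian, Stenian, Calymmian, Rhyacian, Siderian.
Oldest start 2500 minus youngest end 66 gives 2434 Myr overall.

Cretaceous → Tonian → Stenian → Calymmian → Rhyacian → Siderian; total span 2434 Myr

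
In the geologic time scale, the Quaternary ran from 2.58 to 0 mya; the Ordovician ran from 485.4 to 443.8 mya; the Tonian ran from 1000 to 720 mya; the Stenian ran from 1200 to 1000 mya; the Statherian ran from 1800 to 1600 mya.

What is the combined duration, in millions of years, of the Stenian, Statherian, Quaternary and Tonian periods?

Each duration: Stenian = 200; Statherian = 200; Quaternary = 2.58; Tonian = 280.
Sum: 200 + 200 + 2.58 + 280 = 682.58 Myr.

682.58 million years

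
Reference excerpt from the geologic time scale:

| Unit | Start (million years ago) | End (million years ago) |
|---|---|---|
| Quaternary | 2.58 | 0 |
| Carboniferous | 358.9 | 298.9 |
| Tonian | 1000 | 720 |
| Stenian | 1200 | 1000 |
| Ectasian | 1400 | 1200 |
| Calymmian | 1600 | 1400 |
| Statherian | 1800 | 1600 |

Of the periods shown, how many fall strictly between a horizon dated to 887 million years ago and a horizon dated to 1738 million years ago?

3

1738 Ma sits inside the Statherian (1800–1600) and 887 Ma inside the Tonian (1000–720); neither of those is wholly between the two dates.
The listed periods lying completely between them are Calymmian, Ectasian, Stenian — 3 in all.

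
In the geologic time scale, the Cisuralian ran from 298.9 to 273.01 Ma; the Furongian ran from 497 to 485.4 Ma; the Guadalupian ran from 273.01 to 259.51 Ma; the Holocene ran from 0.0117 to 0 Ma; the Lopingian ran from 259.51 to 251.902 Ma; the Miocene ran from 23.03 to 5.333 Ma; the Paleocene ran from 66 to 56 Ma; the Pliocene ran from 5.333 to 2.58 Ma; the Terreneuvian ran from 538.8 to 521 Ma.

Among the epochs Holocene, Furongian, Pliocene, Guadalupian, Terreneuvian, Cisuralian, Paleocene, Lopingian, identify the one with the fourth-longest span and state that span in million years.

Furongian, 11.6 million years

Start − end for each: Holocene 0.0117 − 0 = 0.0117; Furongian 497 − 485.4 = 11.6; Pliocene 5.333 − 2.58 = 2.753; Guadalupian 273.01 − 259.51 = 13.5; Terreneuvian 538.8 − 521 = 17.8; Cisuralian 298.9 − 273.01 = 25.89; Paleocene 66 − 56 = 10; Lopingian 259.51 − 251.902 = 7.608.
Ranking these from longest: Cisuralian > Terreneuvian > Guadalupian > Furongian > Paleocene > Lopingian > Pliocene > Holocene.
Position 4 in that ranking is Furongian, which lasted 11.6 Myr.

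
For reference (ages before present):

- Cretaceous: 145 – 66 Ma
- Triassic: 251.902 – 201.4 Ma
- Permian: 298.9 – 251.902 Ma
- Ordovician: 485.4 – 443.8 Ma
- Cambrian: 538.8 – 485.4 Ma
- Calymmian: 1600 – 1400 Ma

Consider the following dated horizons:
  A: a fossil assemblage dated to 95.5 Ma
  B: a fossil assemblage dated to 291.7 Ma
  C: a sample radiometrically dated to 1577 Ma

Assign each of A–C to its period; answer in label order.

Match each age against the start–end ranges in the excerpt: A = 95.5 Ma → Cretaceous (145–66); B = 291.7 Ma → Permian (298.9–251.902); C = 1577 Ma → Calymmian (1600–1400).

A — Cretaceous; B — Permian; C — Calymmian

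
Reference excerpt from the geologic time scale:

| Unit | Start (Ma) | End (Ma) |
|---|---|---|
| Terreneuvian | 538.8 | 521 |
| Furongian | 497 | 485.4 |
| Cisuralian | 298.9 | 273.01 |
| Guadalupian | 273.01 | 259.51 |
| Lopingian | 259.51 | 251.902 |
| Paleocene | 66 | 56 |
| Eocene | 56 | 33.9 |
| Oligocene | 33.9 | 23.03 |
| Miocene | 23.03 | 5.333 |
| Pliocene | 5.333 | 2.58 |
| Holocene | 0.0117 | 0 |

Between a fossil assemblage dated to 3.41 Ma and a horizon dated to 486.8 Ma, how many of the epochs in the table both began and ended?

486.8 Ma sits inside the Furongian (497–485.4) and 3.41 Ma inside the Pliocene (5.333–2.58); neither of those is wholly between the two dates.
The listed epochs lying completely between them are Cisuralian, Guadalupian, Lopingian, Paleocene, Eocene, Oligocene, Miocene — 7 in all.

7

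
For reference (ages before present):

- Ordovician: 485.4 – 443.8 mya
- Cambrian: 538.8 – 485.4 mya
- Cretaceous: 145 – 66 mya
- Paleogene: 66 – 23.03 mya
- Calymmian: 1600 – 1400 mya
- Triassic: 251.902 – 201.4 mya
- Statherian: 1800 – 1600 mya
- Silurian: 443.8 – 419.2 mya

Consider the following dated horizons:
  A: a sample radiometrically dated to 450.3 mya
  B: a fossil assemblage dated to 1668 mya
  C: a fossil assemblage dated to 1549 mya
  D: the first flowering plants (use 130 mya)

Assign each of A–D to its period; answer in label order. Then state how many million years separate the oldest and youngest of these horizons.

A — Ordovician; B — Statherian; C — Calymmian; D — Cretaceous; span 1538 million years

A: 450.3 Ma lies in 485.4–443.8 Ma, so Ordovician.
B: 1668 Ma lies in 1800–1600 Ma, so Statherian.
C: 1549 Ma lies in 1600–1400 Ma, so Calymmian.
D: 130 Ma lies in 145–66 Ma, so Cretaceous.
Oldest = 1668 Ma, youngest = 130 Ma → span 1538 Myr.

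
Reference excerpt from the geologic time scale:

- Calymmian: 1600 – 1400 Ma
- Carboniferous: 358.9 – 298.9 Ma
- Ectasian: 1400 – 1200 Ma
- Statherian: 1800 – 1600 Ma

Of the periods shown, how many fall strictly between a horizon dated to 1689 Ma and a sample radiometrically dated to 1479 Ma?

The older date is 1689 Ma and the younger is 1479 Ma.
No period both begins after 1689 Ma and ends before 1479 Ma, so the count is 0.

0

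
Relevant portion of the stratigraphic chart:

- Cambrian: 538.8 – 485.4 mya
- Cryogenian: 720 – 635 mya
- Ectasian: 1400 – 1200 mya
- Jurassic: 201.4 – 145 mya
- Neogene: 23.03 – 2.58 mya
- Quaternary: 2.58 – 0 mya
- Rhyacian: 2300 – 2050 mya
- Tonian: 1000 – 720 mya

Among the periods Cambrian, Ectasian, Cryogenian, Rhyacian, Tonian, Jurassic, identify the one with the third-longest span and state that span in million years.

Start − end for each: Cambrian 538.8 − 485.4 = 53.4; Ectasian 1400 − 1200 = 200; Cryogenian 720 − 635 = 85; Rhyacian 2300 − 2050 = 250; Tonian 1000 − 720 = 280; Jurassic 201.4 − 145 = 56.4.
Ranking these from longest: Tonian > Rhyacian > Ectasian > Cryogenian > Jurassic > Cambrian.
Position 3 in that ranking is Ectasian, which lasted 200 Myr.

Ectasian, 200 million years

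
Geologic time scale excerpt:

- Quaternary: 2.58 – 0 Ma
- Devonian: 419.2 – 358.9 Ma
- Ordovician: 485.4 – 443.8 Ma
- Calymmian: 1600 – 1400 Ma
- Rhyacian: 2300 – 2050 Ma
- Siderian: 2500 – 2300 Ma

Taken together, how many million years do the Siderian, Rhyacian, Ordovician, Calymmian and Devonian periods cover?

751.9 million years

Each duration: Siderian = 200; Rhyacian = 250; Ordovician = 41.6; Calymmian = 200; Devonian = 60.3.
Sum: 200 + 250 + 41.6 + 200 + 60.3 = 751.9 Myr.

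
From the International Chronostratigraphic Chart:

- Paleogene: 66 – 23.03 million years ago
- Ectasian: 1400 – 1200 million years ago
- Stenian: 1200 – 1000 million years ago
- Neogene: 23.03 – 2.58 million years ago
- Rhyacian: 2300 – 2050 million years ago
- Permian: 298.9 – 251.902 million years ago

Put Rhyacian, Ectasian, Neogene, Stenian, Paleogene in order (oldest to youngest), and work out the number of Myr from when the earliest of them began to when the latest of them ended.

From the excerpt: Rhyacian 2300–2050; Ectasian 1400–1200; Neogene 23.03–2.58; Stenian 1200–1000; Paleogene 66–23.03 (Ma).
Larger Ma is earlier, so the oldest is Rhyacian and the youngest is Neogene; oldest to youngest: Rhyacian, Ectasian, Stenian, Paleogene, Neogene.
Oldest start 2300 minus youngest end 2.58 gives 2297.42 Myr overall.

Rhyacian → Ectasian → Stenian → Paleogene → Neogene; total span 2297.42 Myr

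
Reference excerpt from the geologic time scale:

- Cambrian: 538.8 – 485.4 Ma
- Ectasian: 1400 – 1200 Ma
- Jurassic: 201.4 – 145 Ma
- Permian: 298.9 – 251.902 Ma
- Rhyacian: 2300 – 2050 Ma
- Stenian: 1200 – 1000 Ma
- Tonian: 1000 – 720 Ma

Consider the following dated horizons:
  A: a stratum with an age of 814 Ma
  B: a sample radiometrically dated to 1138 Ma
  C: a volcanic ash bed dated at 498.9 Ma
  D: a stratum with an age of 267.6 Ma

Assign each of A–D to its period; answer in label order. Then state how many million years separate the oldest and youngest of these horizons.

Match each age against the start–end ranges in the excerpt: A = 814 Ma → Tonian (1000–720); B = 1138 Ma → Stenian (1200–1000); C = 498.9 Ma → Cambrian (538.8–485.4); D = 267.6 Ma → Permian (298.9–251.902).
The largest age is 1138 Ma and the smallest is 267.6 Ma; their difference is 870.4 Myr.

A — Tonian; B — Stenian; C — Cambrian; D — Permian; span 870.4 million years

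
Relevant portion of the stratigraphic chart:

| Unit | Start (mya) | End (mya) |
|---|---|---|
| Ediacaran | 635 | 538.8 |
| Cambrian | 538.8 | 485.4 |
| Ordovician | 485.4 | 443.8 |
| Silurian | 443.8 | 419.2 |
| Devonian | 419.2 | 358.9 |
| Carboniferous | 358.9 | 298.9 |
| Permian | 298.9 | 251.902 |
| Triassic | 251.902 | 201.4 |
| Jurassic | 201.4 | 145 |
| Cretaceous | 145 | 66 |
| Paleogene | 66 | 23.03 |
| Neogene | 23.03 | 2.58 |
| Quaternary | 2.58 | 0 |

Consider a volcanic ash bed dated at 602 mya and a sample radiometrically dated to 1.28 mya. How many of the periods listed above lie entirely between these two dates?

11

The older date is 602 Ma and the younger is 1.28 Ma.
Periods with start < 602 and end > 1.28 Ma: Cambrian (538.8–485.4), Ordovician (485.4–443.8), Silurian (443.8–419.2), Devonian (419.2–358.9), Carboniferous (358.9–298.9), Permian (298.9–251.902), Triassic (251.902–201.4), Jurassic (201.4–145), Cretaceous (145–66), Paleogene (66–23.03), Neogene (23.03–2.58).
That is 11 complete periods.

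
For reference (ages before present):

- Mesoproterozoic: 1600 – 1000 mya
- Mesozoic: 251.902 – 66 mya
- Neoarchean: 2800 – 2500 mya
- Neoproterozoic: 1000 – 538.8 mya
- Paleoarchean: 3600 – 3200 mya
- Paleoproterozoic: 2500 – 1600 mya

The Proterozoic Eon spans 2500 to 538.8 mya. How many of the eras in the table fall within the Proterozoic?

Eras inside 2500–538.8 Ma: Paleoproterozoic, Mesoproterozoic, Neoproterozoic — 3 in total.

3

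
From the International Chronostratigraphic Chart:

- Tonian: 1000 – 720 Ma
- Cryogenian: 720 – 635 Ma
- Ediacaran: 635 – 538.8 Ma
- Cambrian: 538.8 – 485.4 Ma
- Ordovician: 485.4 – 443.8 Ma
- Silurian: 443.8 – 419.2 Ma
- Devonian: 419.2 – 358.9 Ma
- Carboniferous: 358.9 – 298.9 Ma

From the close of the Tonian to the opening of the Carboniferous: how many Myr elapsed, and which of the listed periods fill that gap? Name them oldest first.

361.1 million years; Cryogenian, Ediacaran, Cambrian, Ordovician, Silurian, Devonian

End of Tonian = 720 Ma; start of Carboniferous = 358.9 Ma.
Gap = 720 − 358.9 = 361.1 Myr.
Periods wholly inside 720–358.9 Ma: Cryogenian (720–635), Ediacaran (635–538.8), Cambrian (538.8–485.4), Ordovician (485.4–443.8), Silurian (443.8–419.2), Devonian (419.2–358.9).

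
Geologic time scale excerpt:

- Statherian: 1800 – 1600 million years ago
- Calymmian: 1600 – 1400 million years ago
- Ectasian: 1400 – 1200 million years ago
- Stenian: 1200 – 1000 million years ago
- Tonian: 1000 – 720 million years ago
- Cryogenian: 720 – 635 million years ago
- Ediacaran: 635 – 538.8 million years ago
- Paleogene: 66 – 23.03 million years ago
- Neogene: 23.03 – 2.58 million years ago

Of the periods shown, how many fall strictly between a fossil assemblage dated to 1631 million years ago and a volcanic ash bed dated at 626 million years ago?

1631 Ma sits inside the Statherian (1800–1600) and 626 Ma inside the Ediacaran (635–538.8); neither of those is wholly between the two dates.
The listed periods lying completely between them are Calymmian, Ectasian, Stenian, Tonian, Cryogenian — 5 in all.

5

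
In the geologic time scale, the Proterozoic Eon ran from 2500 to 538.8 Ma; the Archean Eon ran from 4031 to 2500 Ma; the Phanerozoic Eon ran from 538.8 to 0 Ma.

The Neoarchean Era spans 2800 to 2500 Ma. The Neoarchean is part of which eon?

Archean

The Neoarchean (2800–2500 Ma) lies entirely within 4031–2500 Ma, the Archean Eon.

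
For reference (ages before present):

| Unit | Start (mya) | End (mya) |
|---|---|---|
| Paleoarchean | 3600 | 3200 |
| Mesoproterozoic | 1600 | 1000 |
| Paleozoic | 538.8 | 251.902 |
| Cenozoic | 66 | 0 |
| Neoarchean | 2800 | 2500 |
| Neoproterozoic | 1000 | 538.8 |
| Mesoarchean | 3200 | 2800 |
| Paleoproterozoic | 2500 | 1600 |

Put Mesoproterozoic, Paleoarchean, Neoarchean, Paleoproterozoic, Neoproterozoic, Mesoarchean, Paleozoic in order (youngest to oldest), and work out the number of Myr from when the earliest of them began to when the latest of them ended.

Paleozoic → Neoproterozoic → Mesoproterozoic → Paleoproterozoic → Neoarchean → Mesoarchean → Paleoarchean; total span 3348.098 Myr

From the excerpt: Mesoproterozoic 1600–1000; Paleoarchean 3600–3200; Neoarchean 2800–2500; Paleoproterozoic 2500–1600; Neoproterozoic 1000–538.8; Mesoarchean 3200–2800; Paleozoic 538.8–251.902 (Ma).
Larger Ma is earlier, so the oldest is Paleoarchean and the youngest is Paleozoic; youngest to oldest: Paleozoic, Neoproterozoic, Mesoproterozoic, Paleoproterozoic, Neoarchean, Mesoarchean, Paleoarchean.
Oldest start 3600 minus youngest end 251.902 gives 3348.098 Myr overall.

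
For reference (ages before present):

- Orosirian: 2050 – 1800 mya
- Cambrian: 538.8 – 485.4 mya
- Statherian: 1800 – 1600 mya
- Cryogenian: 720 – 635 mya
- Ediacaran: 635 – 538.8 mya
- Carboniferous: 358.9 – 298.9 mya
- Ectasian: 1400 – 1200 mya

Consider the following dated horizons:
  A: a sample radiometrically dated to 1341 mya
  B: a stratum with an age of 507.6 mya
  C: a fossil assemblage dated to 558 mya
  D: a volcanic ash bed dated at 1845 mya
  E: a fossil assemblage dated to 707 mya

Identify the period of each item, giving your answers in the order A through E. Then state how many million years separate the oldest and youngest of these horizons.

A — Ectasian; B — Cambrian; C — Ediacaran; D — Orosirian; E — Cryogenian; span 1337.4 million years

Match each age against the start–end ranges in the excerpt: A = 1341 Ma → Ectasian (1400–1200); B = 507.6 Ma → Cambrian (538.8–485.4); C = 558 Ma → Ediacaran (635–538.8); D = 1845 Ma → Orosirian (2050–1800); E = 707 Ma → Cryogenian (720–635).
The largest age is 1845 Ma and the smallest is 507.6 Ma; their difference is 1337.4 Myr.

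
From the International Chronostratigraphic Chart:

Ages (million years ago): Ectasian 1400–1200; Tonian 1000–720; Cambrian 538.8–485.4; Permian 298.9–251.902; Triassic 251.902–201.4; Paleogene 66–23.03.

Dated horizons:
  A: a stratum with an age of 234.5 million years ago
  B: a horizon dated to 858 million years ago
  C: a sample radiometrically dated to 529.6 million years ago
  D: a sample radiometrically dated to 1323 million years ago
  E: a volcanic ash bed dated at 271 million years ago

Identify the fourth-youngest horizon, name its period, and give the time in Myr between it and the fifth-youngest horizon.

Smaller Ma means younger, so youngest first: A 234.5 < E 271 < C 529.6 < B 858 < D 1323.
Counting 4 along gives B (858 Ma); the excerpt puts that inside the Tonian, 1000–720 Ma.
Next in line is D (1323 Ma), and 1323 − 858 = 465 Myr.

B, in the Tonian; 465 million years to D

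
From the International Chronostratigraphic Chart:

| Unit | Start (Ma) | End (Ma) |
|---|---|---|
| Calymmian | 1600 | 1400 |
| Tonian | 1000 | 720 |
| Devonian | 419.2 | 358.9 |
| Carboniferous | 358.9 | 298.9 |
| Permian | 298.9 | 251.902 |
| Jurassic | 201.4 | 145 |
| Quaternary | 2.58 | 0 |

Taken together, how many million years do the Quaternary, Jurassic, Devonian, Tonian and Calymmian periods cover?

Duration is start − end for each: (2.58 − 0) + (201.4 − 145) + (419.2 − 358.9) + (1000 − 720) + (1600 − 1400).
That is 2.58 + 56.4 + 60.3 + 280 + 200, which totals 599.28 million years.

599.28 million years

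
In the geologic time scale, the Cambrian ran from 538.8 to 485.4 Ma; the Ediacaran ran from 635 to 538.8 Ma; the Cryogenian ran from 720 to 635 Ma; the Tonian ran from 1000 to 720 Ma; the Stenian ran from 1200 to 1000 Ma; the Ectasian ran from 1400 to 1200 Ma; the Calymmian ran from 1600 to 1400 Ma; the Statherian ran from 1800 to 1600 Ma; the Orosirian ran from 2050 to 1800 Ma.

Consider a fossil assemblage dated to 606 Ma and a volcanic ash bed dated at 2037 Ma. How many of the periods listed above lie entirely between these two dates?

The older date is 2037 Ma and the younger is 606 Ma.
Periods with start < 2037 and end > 606 Ma: Statherian (1800–1600), Calymmian (1600–1400), Ectasian (1400–1200), Stenian (1200–1000), Tonian (1000–720), Cryogenian (720–635).
That is 6 complete periods.

6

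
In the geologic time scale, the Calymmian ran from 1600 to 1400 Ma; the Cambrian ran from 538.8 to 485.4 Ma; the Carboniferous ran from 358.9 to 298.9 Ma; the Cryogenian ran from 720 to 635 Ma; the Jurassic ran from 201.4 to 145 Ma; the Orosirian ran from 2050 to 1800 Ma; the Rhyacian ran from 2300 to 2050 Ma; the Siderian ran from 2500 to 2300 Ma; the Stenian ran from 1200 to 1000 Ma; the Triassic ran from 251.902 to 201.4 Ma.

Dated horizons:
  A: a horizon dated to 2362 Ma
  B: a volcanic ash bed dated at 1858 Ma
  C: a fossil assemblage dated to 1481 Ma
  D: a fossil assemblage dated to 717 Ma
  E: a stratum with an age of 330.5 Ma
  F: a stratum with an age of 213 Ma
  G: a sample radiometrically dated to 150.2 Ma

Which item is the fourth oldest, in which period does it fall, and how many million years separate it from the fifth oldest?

D, in the Cryogenian; 386.5 million years to E

Larger Ma means older, so oldest first: A 2362 > B 1858 > C 1481 > D 717 > E 330.5 > F 213 > G 150.2.
Counting 4 along gives D (717 Ma); the excerpt puts that inside the Cryogenian, 720–635 Ma.
Next in line is E (330.5 Ma), and 717 − 330.5 = 386.5 Myr.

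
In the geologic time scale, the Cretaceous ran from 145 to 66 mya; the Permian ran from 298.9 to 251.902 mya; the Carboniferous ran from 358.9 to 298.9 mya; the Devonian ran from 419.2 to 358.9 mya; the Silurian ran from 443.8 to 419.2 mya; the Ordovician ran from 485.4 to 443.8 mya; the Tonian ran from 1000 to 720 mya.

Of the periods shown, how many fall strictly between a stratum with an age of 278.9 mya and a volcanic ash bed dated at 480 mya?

480 Ma sits inside the Ordovician (485.4–443.8) and 278.9 Ma inside the Permian (298.9–251.902); neither of those is wholly between the two dates.
The listed periods lying completely between them are Silurian, Devonian, Carboniferous — 3 in all.

3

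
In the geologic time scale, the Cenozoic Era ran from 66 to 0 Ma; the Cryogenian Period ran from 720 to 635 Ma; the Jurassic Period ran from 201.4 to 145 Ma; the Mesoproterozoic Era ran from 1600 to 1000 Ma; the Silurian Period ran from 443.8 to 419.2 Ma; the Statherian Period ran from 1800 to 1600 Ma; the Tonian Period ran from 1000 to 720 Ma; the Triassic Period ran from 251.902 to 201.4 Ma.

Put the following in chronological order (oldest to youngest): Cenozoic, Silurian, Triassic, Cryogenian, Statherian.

The oldest of these is Statherian (starts 1800 Ma) and the youngest is Cenozoic (ends 0 Ma).
In between, by decreasing start age: Cryogenian (720), Silurian (443.8), Triassic (251.902).

Statherian, Cryogenian, Silurian, Triassic, Cenozoic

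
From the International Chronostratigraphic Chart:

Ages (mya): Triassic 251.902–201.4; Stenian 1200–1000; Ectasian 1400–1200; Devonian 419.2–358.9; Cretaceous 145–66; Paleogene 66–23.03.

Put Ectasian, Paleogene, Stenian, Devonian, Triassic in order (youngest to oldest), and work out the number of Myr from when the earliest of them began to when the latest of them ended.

Paleogene, Triassic, Devonian, Stenian, Ectasian; total span 1376.97 Myr

From the excerpt: Ectasian 1400–1200; Paleogene 66–23.03; Stenian 1200–1000; Devonian 419.2–358.9; Triassic 251.902–201.4 (Ma).
Larger Ma is earlier, so the oldest is Ectasian and the youngest is Paleogene; youngest to oldest: Paleogene, Triassic, Devonian, Stenian, Ectasian.
Oldest start 1400 minus youngest end 23.03 gives 1376.97 Myr overall.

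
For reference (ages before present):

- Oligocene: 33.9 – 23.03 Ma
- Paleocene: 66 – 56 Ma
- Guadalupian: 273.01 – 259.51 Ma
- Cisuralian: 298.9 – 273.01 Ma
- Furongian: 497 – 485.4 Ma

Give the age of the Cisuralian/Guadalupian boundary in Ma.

The Cisuralian ends and the Guadalupian begins at 273.01 Ma.

273.01 Ma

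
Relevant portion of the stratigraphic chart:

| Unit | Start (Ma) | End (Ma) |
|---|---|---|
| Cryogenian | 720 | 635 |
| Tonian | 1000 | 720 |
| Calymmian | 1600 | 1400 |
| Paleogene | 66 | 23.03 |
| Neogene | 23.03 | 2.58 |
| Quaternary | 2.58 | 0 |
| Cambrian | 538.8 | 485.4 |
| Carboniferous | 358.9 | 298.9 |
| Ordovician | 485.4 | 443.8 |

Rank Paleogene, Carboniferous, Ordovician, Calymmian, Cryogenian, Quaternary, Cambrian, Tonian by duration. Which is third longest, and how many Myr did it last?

Durations: Paleogene 42.97; Carboniferous 60; Ordovician 41.6; Calymmian 200; Cryogenian 85; Quaternary 2.58; Cambrian 53.4; Tonian 280 Myr.
Sorted longest-first: Tonian (280), Calymmian (200), Cryogenian (85), Carboniferous (60), Cambrian (53.4), Paleogene (42.97), Ordovician (41.6), Quaternary (2.58).
The third longest is Cryogenian at 85 Myr.

Cryogenian, 85 million years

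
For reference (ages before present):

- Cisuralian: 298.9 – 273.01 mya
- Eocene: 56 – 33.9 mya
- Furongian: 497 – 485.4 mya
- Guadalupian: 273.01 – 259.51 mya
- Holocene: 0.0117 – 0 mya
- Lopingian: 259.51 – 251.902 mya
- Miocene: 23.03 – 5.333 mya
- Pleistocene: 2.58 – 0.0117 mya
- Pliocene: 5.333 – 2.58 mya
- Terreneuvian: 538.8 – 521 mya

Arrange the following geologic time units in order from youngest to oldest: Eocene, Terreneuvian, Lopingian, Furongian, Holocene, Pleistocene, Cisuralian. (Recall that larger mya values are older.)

Sorting by start age (ascending Ma, since larger Ma = older): Holocene start 0.0117, Pleistocene start 2.58, Eocene start 56, Lopingian start 259.51, Cisuralian start 298.9, Furongian start 497, Terreneuvian start 538.8.

Holocene, Pleistocene, Eocene, Lopingian, Cisuralian, Furongian, Terreneuvian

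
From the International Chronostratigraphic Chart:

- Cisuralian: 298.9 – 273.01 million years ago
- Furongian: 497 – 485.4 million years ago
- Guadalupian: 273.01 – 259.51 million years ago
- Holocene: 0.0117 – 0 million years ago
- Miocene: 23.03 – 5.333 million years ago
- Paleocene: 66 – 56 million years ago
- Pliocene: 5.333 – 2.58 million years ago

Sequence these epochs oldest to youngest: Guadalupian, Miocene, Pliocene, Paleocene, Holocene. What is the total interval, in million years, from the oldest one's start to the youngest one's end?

Guadalupian → Paleocene → Miocene → Pliocene → Holocene; total span 273.01 Myr

From the excerpt: Guadalupian 273.01–259.51; Miocene 23.03–5.333; Pliocene 5.333–2.58; Paleocene 66–56; Holocene 0.0117–0 (Ma).
Larger Ma is earlier, so the oldest is Guadalupian and the youngest is Holocene; oldest to youngest: Guadalupian, Paleocene, Miocene, Pliocene, Holocene.
Oldest start 273.01 minus youngest end 0 gives 273.01 Myr overall.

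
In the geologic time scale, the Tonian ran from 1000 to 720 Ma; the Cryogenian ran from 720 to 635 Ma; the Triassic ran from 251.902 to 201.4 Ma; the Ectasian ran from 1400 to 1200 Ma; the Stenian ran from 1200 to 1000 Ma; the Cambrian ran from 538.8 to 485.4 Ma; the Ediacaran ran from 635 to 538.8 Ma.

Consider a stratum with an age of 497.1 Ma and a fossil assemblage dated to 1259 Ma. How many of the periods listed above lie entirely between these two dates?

The older date is 1259 Ma and the younger is 497.1 Ma.
Periods with start < 1259 and end > 497.1 Ma: Stenian (1200–1000), Tonian (1000–720), Cryogenian (720–635), Ediacaran (635–538.8).
That is 4 complete periods.

4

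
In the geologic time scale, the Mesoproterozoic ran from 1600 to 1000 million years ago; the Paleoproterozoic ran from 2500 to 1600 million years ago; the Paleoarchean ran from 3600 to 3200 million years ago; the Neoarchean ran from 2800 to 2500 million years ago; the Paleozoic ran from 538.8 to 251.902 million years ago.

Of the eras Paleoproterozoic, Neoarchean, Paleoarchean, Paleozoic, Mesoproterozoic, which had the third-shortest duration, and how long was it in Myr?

Paleoarchean, 400 million years

Durations: Paleoproterozoic 900; Neoarchean 300; Paleoarchean 400; Paleozoic 286.898; Mesoproterozoic 600 Myr.
Sorted shortest-first: Paleozoic (286.898), Neoarchean (300), Paleoarchean (400), Mesoproterozoic (600), Paleoproterozoic (900).
The third shortest is Paleoarchean at 400 Myr.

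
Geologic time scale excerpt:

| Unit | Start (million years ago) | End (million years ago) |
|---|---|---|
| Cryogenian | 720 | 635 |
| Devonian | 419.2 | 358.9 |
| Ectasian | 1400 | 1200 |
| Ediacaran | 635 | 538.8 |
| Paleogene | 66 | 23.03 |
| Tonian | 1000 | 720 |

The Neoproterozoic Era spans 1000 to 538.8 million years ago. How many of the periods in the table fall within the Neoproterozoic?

3

Periods inside 1000–538.8 Ma: Tonian, Cryogenian, Ediacaran — 3 in total.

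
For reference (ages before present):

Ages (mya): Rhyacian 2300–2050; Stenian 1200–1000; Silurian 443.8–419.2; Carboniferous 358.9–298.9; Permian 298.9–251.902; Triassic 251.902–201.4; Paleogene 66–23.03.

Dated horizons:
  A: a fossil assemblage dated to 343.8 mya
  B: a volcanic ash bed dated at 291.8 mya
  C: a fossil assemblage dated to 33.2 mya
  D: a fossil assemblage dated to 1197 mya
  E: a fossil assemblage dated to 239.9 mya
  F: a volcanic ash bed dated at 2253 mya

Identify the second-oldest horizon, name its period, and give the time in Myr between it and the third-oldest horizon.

Sorted oldest-first by Ma: F (2253), D (1197), A (343.8), B (291.8), E (239.9), C (33.2).
The second oldest is D at 1197 Ma, which lies in 1200–1000 Ma: the Stenian.
The third oldest is A at 343.8 Ma; separation = |1197 − 343.8| = 853.2 Myr.

D, in the Stenian; 853.2 million years to A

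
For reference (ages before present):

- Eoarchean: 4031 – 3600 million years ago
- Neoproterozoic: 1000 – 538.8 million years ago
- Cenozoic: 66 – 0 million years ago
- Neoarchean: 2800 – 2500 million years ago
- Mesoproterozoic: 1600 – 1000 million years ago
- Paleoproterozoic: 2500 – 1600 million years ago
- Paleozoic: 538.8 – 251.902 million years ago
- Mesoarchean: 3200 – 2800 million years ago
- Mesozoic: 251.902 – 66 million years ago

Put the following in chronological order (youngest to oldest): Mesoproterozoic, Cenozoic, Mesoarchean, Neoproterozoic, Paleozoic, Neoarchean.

Cenozoic, Paleozoic, Neoproterozoic, Mesoproterozoic, Neoarchean, Mesoarchean

The oldest of these is Mesoarchean (starts 3200 Ma) and the youngest is Cenozoic (ends 0 Ma).
In between, by decreasing start age: Neoarchean (2800), Mesoproterozoic (1600), Neoproterozoic (1000), Paleozoic (538.8).
Listing youngest first means reversing that sequence.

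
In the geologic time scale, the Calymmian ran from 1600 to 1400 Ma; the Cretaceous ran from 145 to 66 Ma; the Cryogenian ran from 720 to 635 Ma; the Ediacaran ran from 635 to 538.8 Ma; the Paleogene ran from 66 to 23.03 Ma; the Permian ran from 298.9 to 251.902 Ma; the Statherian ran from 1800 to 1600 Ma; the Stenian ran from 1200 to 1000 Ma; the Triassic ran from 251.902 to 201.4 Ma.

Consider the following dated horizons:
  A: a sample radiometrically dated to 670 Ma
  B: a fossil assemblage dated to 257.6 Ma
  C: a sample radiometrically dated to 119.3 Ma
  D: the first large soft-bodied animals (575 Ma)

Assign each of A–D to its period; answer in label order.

A — Cryogenian; B — Permian; C — Cretaceous; D — Ediacaran

Match each age against the start–end ranges in the excerpt: A = 670 Ma → Cryogenian (720–635); B = 257.6 Ma → Permian (298.9–251.902); C = 119.3 Ma → Cretaceous (145–66); D = 575 Ma → Ediacaran (635–538.8).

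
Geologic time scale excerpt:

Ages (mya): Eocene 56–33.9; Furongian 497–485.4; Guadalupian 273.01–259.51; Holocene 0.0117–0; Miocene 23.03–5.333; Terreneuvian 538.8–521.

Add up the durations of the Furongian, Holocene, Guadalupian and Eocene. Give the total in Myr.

47.2117 million years

Duration is start − end for each: (497 − 485.4) + (0.0117 − 0) + (273.01 − 259.51) + (56 − 33.9).
That is 11.6 + 0.0117 + 13.5 + 22.1, which totals 47.2117 million years.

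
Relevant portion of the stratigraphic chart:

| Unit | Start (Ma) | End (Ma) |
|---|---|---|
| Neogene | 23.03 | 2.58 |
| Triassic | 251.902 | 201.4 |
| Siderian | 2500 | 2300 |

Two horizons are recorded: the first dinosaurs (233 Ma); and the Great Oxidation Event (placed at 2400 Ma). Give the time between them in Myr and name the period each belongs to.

Elapsed time: 2400 − 233 = 2167 Myr.
233 Ma lies within 251.902–201.4 Ma: Triassic.
2400 Ma lies within 2500–2300 Ma: Siderian.

2167 million years apart; the first in the Triassic, the second in the Siderian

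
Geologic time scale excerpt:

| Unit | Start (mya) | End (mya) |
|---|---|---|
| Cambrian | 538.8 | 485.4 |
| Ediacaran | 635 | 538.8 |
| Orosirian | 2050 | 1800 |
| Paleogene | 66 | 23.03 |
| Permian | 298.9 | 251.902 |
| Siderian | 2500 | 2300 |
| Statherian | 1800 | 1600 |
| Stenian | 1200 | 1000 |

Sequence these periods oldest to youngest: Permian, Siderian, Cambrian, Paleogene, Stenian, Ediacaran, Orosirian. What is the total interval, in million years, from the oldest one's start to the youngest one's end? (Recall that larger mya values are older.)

Start ages (Ma): Siderian 2500, Orosirian 2050, Stenian 1200, Ediacaran 635, Cambrian 538.8, Permian 298.9, Paleogene 66.
Ordered oldest to youngest: Siderian, Orosirian, Stenian, Ediacaran, Cambrian, Permian, Paleogene.
Span = 2500 − 23.03 = 2476.97 Myr.

Siderian, Orosirian, Stenian, Ediacaran, Cambrian, Permian, Paleogene; total span 2476.97 Myr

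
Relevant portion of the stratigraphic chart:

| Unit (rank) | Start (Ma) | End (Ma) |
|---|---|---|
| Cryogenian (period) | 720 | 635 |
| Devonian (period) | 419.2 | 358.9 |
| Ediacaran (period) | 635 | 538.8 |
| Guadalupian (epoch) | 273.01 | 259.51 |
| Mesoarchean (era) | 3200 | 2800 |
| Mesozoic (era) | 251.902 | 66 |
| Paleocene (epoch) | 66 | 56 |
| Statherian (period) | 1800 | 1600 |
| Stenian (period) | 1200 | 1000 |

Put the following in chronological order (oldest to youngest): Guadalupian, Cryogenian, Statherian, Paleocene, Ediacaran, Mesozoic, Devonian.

The oldest of these is Statherian (starts 1800 Ma) and the youngest is Paleocene (ends 56 Ma).
In between, by decreasing start age: Cryogenian (720), Ediacaran (635), Devonian (419.2), Guadalupian (273.01), Mesozoic (251.902).

Statherian, Cryogenian, Ediacaran, Devonian, Guadalupian, Mesozoic, Paleocene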